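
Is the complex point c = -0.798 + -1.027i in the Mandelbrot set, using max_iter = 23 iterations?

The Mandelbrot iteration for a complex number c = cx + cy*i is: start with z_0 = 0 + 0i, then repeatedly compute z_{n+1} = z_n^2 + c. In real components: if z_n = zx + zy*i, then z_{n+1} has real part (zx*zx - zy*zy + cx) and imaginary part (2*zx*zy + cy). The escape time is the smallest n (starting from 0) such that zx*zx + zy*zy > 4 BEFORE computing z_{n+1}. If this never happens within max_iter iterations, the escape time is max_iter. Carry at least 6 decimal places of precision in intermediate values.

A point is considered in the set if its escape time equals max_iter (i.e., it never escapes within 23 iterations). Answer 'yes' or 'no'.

Answer: no

Derivation:
z_0 = 0 + 0i, c = -0.7980 + -1.0270i
Iter 1: z = -0.7980 + -1.0270i, |z|^2 = 1.6915
Iter 2: z = -1.2159 + 0.6121i, |z|^2 = 1.8531
Iter 3: z = 0.3058 + -2.5155i, |z|^2 = 6.4213
Escaped at iteration 3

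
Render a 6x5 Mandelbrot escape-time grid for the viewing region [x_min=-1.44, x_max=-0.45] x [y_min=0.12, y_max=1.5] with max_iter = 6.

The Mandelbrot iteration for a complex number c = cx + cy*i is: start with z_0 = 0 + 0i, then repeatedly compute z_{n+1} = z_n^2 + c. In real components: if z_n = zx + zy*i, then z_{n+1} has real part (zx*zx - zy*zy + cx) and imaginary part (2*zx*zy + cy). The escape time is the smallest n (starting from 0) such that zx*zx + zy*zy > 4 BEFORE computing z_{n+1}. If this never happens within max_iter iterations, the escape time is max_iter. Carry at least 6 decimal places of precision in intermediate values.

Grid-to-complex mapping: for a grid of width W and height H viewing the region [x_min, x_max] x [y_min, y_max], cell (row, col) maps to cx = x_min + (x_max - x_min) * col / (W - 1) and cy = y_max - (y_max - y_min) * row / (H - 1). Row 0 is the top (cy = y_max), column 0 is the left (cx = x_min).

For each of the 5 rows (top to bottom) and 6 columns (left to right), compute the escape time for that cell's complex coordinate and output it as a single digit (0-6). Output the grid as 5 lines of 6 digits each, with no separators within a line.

(row=0, col=0): c = -1.4400 + 1.5000i → escape time 1
(row=0, col=1): c = -1.2420 + 1.5000i → escape time 2
(row=0, col=2): c = -1.0440 + 1.5000i → escape time 2
(row=0, col=3): c = -0.8460 + 1.5000i → escape time 2
(row=0, col=4): c = -0.6480 + 1.5000i → escape time 2
(row=0, col=5): c = -0.4500 + 1.5000i → escape time 2
(row=1, col=0): c = -1.4400 + 1.1550i → escape time 2
(row=1, col=1): c = -1.2420 + 1.1550i → escape time 2
(row=1, col=2): c = -1.0440 + 1.1550i → escape time 3
(row=1, col=3): c = -0.8460 + 1.1550i → escape time 3
(row=1, col=4): c = -0.6480 + 1.1550i → escape time 3
(row=1, col=5): c = -0.4500 + 1.1550i → escape time 3
(row=2, col=0): c = -1.4400 + 0.8100i → escape time 3
(row=2, col=1): c = -1.2420 + 0.8100i → escape time 3
(row=2, col=2): c = -1.0440 + 0.8100i → escape time 3
(row=2, col=3): c = -0.8460 + 0.8100i → escape time 4
(row=2, col=4): c = -0.6480 + 0.8100i → escape time 4
(row=2, col=5): c = -0.4500 + 0.8100i → escape time 6
(row=3, col=0): c = -1.4400 + 0.4650i → escape time 3
(row=3, col=1): c = -1.2420 + 0.4650i → escape time 6
(row=3, col=2): c = -1.0440 + 0.4650i → escape time 5
(row=3, col=3): c = -0.8460 + 0.4650i → escape time 6
(row=3, col=4): c = -0.6480 + 0.4650i → escape time 6
(row=3, col=5): c = -0.4500 + 0.4650i → escape time 6
(row=4, col=0): c = -1.4400 + 0.1200i → escape time 6
(row=4, col=1): c = -1.2420 + 0.1200i → escape time 6
(row=4, col=2): c = -1.0440 + 0.1200i → escape time 6
(row=4, col=3): c = -0.8460 + 0.1200i → escape time 6
(row=4, col=4): c = -0.6480 + 0.1200i → escape time 6
(row=4, col=5): c = -0.4500 + 0.1200i → escape time 6

Answer: 122222
223333
333446
365666
666666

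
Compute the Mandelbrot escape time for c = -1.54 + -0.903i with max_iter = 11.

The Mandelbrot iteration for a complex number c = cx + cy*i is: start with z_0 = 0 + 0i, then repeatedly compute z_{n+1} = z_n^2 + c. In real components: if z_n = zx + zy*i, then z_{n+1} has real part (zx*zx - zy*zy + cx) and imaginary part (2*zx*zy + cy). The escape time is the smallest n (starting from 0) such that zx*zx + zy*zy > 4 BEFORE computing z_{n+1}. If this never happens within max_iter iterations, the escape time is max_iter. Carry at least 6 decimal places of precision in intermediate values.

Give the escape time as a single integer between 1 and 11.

z_0 = 0 + 0i, c = -1.5400 + -0.9030i
Iter 1: z = -1.5400 + -0.9030i, |z|^2 = 3.1870
Iter 2: z = 0.0162 + 1.8782i, |z|^2 = 3.5280
Iter 3: z = -5.0675 + -0.8422i, |z|^2 = 26.3891
Escaped at iteration 3

Answer: 3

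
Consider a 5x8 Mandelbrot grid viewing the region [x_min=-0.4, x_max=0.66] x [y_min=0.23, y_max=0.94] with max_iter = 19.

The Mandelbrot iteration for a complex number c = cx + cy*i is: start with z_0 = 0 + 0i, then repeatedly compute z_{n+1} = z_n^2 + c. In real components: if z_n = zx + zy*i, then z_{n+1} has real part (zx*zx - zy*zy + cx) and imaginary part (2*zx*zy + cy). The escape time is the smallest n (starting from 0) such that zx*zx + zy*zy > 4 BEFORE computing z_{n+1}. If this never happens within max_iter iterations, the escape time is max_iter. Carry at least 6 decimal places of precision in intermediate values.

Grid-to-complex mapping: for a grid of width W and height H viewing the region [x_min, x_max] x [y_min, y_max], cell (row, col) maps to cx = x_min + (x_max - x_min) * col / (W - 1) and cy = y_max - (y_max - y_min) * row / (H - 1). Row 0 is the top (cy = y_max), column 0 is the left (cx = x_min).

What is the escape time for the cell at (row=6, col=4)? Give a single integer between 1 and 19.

z_0 = 0 + 0i, c = 0.6600 + 0.3314i
Iter 1: z = 0.6600 + 0.3314i, |z|^2 = 0.5454
Iter 2: z = 0.9858 + 0.7689i, |z|^2 = 1.5629
Iter 3: z = 1.0405 + 1.8474i, |z|^2 = 4.4953
Escaped at iteration 3

Answer: 3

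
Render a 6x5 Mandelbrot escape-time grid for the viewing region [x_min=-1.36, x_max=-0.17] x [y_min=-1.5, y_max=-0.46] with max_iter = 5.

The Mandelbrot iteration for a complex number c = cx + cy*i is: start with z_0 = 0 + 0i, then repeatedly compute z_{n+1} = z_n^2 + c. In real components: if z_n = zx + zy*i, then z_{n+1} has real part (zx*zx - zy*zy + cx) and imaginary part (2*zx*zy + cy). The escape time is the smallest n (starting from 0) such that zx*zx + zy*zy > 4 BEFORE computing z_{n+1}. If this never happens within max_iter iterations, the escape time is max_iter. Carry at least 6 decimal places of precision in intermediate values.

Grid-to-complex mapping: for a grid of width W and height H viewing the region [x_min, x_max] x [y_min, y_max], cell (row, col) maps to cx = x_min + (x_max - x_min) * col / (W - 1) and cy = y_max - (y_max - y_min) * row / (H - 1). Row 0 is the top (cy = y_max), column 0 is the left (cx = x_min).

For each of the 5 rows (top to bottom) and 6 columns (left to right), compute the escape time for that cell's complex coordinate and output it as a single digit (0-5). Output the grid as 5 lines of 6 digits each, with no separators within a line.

Answer: 455555
334555
333445
223333
122222

Derivation:
(row=0, col=0): c = -1.3600 + -0.4600i → escape time 4
(row=0, col=1): c = -1.1220 + -0.4600i → escape time 5
(row=0, col=2): c = -0.8840 + -0.4600i → escape time 5
(row=0, col=3): c = -0.6460 + -0.4600i → escape time 5
(row=0, col=4): c = -0.4080 + -0.4600i → escape time 5
(row=0, col=5): c = -0.1700 + -0.4600i → escape time 5
(row=1, col=0): c = -1.3600 + -0.7200i → escape time 3
(row=1, col=1): c = -1.1220 + -0.7200i → escape time 3
(row=1, col=2): c = -0.8840 + -0.7200i → escape time 4
(row=1, col=3): c = -0.6460 + -0.7200i → escape time 5
(row=1, col=4): c = -0.4080 + -0.7200i → escape time 5
(row=1, col=5): c = -0.1700 + -0.7200i → escape time 5
(row=2, col=0): c = -1.3600 + -0.9800i → escape time 3
(row=2, col=1): c = -1.1220 + -0.9800i → escape time 3
(row=2, col=2): c = -0.8840 + -0.9800i → escape time 3
(row=2, col=3): c = -0.6460 + -0.9800i → escape time 4
(row=2, col=4): c = -0.4080 + -0.9800i → escape time 4
(row=2, col=5): c = -0.1700 + -0.9800i → escape time 5
(row=3, col=0): c = -1.3600 + -1.2400i → escape time 2
(row=3, col=1): c = -1.1220 + -1.2400i → escape time 2
(row=3, col=2): c = -0.8840 + -1.2400i → escape time 3
(row=3, col=3): c = -0.6460 + -1.2400i → escape time 3
(row=3, col=4): c = -0.4080 + -1.2400i → escape time 3
(row=3, col=5): c = -0.1700 + -1.2400i → escape time 3
(row=4, col=0): c = -1.3600 + -1.5000i → escape time 1
(row=4, col=1): c = -1.1220 + -1.5000i → escape time 2
(row=4, col=2): c = -0.8840 + -1.5000i → escape time 2
(row=4, col=3): c = -0.6460 + -1.5000i → escape time 2
(row=4, col=4): c = -0.4080 + -1.5000i → escape time 2
(row=4, col=5): c = -0.1700 + -1.5000i → escape time 2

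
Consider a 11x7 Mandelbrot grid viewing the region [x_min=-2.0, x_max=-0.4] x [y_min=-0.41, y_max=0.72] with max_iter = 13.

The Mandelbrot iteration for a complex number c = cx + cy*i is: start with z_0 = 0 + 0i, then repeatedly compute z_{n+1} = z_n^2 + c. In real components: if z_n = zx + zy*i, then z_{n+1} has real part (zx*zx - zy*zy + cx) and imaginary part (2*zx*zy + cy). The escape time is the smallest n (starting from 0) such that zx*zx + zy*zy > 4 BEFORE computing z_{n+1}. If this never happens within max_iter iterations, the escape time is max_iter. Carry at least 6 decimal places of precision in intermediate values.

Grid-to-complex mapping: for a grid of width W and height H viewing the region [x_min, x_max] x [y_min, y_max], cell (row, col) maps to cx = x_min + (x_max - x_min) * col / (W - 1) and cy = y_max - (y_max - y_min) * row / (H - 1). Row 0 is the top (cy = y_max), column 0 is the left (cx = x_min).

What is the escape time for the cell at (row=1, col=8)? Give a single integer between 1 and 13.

Answer: 6

Derivation:
z_0 = 0 + 0i, c = -0.7200 + 0.5317i
Iter 1: z = -0.7200 + 0.5317i, |z|^2 = 0.8011
Iter 2: z = -0.4843 + -0.2339i, |z|^2 = 0.2892
Iter 3: z = -0.5402 + 0.7582i, |z|^2 = 0.8668
Iter 4: z = -1.0031 + -0.2875i, |z|^2 = 1.0889
Iter 5: z = 0.2035 + 1.1085i, |z|^2 = 1.2703
Iter 6: z = -1.9075 + 0.9829i, |z|^2 = 4.6045
Escaped at iteration 6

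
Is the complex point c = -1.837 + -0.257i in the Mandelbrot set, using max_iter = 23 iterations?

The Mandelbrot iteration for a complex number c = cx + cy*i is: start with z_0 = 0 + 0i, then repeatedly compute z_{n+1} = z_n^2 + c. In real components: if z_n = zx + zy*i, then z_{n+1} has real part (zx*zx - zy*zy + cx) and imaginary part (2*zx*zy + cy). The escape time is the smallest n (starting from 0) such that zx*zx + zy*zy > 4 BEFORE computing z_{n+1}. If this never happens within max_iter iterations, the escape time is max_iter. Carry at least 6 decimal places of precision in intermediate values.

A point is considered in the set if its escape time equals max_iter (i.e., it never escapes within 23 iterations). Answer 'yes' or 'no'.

Answer: no

Derivation:
z_0 = 0 + 0i, c = -1.8370 + -0.2570i
Iter 1: z = -1.8370 + -0.2570i, |z|^2 = 3.4406
Iter 2: z = 1.4715 + 0.6872i, |z|^2 = 2.6376
Iter 3: z = -0.1439 + 1.7655i, |z|^2 = 3.1377
Iter 4: z = -4.9333 + -0.7651i, |z|^2 = 24.9230
Escaped at iteration 4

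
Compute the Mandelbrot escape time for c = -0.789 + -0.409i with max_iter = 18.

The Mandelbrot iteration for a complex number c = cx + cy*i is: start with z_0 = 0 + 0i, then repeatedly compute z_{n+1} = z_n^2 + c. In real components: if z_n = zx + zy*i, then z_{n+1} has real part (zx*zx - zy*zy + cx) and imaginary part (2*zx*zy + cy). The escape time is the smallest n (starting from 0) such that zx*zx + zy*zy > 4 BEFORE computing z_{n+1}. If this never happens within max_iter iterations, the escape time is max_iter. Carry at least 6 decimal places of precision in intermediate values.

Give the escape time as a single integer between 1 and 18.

z_0 = 0 + 0i, c = -0.7890 + -0.4090i
Iter 1: z = -0.7890 + -0.4090i, |z|^2 = 0.7898
Iter 2: z = -0.3338 + 0.2364i, |z|^2 = 0.1673
Iter 3: z = -0.7335 + -0.5668i, |z|^2 = 0.8593
Iter 4: z = -0.5723 + 0.4225i, |z|^2 = 0.5060
Iter 5: z = -0.6400 + -0.8925i, |z|^2 = 1.2063
Iter 6: z = -1.1760 + 0.7335i, |z|^2 = 1.9210
Iter 7: z = 0.0560 + -2.1342i, |z|^2 = 4.5579
Escaped at iteration 7

Answer: 7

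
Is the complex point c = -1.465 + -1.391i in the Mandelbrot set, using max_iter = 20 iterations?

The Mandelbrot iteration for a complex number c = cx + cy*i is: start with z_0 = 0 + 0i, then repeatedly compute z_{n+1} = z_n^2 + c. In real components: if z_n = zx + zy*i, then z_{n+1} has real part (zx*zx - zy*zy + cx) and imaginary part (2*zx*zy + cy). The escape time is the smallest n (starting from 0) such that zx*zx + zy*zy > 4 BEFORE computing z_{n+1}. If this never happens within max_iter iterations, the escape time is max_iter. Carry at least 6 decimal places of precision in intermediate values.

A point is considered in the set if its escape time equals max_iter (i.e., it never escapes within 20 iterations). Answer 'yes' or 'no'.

Answer: no

Derivation:
z_0 = 0 + 0i, c = -1.4650 + -1.3910i
Iter 1: z = -1.4650 + -1.3910i, |z|^2 = 4.0811
Escaped at iteration 1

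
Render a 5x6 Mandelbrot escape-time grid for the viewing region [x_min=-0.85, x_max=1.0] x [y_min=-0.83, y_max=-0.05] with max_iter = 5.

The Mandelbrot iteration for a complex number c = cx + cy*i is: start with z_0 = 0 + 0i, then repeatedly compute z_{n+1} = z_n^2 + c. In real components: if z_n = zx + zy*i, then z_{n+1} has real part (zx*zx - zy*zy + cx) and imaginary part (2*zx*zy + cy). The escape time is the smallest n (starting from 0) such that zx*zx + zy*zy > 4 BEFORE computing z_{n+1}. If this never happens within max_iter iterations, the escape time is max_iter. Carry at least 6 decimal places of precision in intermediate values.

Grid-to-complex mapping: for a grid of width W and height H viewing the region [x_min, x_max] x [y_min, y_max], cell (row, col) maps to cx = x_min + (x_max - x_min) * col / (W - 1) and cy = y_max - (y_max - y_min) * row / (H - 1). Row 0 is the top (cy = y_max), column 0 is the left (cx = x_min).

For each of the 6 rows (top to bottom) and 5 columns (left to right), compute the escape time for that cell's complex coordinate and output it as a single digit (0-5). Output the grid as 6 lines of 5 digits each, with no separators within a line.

(row=0, col=0): c = -0.8500 + -0.0500i → escape time 5
(row=0, col=1): c = -0.3875 + -0.0500i → escape time 5
(row=0, col=2): c = 0.0750 + -0.0500i → escape time 5
(row=0, col=3): c = 0.5375 + -0.0500i → escape time 4
(row=0, col=4): c = 1.0000 + -0.0500i → escape time 2
(row=1, col=0): c = -0.8500 + -0.2060i → escape time 5
(row=1, col=1): c = -0.3875 + -0.2060i → escape time 5
(row=1, col=2): c = 0.0750 + -0.2060i → escape time 5
(row=1, col=3): c = 0.5375 + -0.2060i → escape time 4
(row=1, col=4): c = 1.0000 + -0.2060i → escape time 2
(row=2, col=0): c = -0.8500 + -0.3620i → escape time 5
(row=2, col=1): c = -0.3875 + -0.3620i → escape time 5
(row=2, col=2): c = 0.0750 + -0.3620i → escape time 5
(row=2, col=3): c = 0.5375 + -0.3620i → escape time 4
(row=2, col=4): c = 1.0000 + -0.3620i → escape time 2
(row=3, col=0): c = -0.8500 + -0.5180i → escape time 5
(row=3, col=1): c = -0.3875 + -0.5180i → escape time 5
(row=3, col=2): c = 0.0750 + -0.5180i → escape time 5
(row=3, col=3): c = 0.5375 + -0.5180i → escape time 4
(row=3, col=4): c = 1.0000 + -0.5180i → escape time 2
(row=4, col=0): c = -0.8500 + -0.6740i → escape time 4
(row=4, col=1): c = -0.3875 + -0.6740i → escape time 5
(row=4, col=2): c = 0.0750 + -0.6740i → escape time 5
(row=4, col=3): c = 0.5375 + -0.6740i → escape time 3
(row=4, col=4): c = 1.0000 + -0.6740i → escape time 2
(row=5, col=0): c = -0.8500 + -0.8300i → escape time 4
(row=5, col=1): c = -0.3875 + -0.8300i → escape time 5
(row=5, col=2): c = 0.0750 + -0.8300i → escape time 5
(row=5, col=3): c = 0.5375 + -0.8300i → escape time 3
(row=5, col=4): c = 1.0000 + -0.8300i → escape time 2

Answer: 55542
55542
55542
55542
45532
45532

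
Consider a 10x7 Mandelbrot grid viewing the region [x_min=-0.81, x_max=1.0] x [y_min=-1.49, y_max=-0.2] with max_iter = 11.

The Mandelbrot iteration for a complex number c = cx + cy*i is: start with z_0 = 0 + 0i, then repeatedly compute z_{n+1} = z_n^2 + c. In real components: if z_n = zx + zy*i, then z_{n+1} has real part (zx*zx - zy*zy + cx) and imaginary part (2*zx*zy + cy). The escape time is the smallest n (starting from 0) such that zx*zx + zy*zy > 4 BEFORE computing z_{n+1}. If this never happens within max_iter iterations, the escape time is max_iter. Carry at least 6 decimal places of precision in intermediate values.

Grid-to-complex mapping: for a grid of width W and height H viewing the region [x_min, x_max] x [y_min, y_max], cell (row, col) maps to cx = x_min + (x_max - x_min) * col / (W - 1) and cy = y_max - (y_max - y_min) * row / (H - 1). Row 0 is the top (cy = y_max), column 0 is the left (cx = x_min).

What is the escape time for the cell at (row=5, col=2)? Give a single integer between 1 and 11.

z_0 = 0 + 0i, c = -0.4078 + -1.2750i
Iter 1: z = -0.4078 + -1.2750i, |z|^2 = 1.7919
Iter 2: z = -1.8671 + -0.2352i, |z|^2 = 3.5414
Iter 3: z = 3.0231 + -0.3968i, |z|^2 = 9.2963
Escaped at iteration 3

Answer: 3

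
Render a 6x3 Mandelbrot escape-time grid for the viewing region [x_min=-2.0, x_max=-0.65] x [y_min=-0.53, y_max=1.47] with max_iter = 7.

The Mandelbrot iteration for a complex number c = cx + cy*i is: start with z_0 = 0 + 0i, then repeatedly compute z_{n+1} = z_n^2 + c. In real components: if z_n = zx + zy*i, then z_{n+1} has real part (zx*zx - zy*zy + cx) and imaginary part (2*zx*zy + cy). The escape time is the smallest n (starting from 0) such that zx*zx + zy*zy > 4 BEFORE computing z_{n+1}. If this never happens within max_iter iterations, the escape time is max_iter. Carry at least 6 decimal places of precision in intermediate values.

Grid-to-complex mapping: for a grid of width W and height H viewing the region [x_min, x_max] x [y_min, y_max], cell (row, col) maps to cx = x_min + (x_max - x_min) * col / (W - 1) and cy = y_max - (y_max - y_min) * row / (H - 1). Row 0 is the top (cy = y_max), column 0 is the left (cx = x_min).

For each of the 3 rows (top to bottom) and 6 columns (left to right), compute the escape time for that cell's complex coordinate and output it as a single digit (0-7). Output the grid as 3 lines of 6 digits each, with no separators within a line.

Answer: 111222
133557
133457

Derivation:
(row=0, col=0): c = -2.0000 + 1.4700i → escape time 1
(row=0, col=1): c = -1.7300 + 1.4700i → escape time 1
(row=0, col=2): c = -1.4600 + 1.4700i → escape time 1
(row=0, col=3): c = -1.1900 + 1.4700i → escape time 2
(row=0, col=4): c = -0.9200 + 1.4700i → escape time 2
(row=0, col=5): c = -0.6500 + 1.4700i → escape time 2
(row=1, col=0): c = -2.0000 + 0.4700i → escape time 1
(row=1, col=1): c = -1.7300 + 0.4700i → escape time 3
(row=1, col=2): c = -1.4600 + 0.4700i → escape time 3
(row=1, col=3): c = -1.1900 + 0.4700i → escape time 5
(row=1, col=4): c = -0.9200 + 0.4700i → escape time 5
(row=1, col=5): c = -0.6500 + 0.4700i → escape time 7
(row=2, col=0): c = -2.0000 + -0.5300i → escape time 1
(row=2, col=1): c = -1.7300 + -0.5300i → escape time 3
(row=2, col=2): c = -1.4600 + -0.5300i → escape time 3
(row=2, col=3): c = -1.1900 + -0.5300i → escape time 4
(row=2, col=4): c = -0.9200 + -0.5300i → escape time 5
(row=2, col=5): c = -0.6500 + -0.5300i → escape time 7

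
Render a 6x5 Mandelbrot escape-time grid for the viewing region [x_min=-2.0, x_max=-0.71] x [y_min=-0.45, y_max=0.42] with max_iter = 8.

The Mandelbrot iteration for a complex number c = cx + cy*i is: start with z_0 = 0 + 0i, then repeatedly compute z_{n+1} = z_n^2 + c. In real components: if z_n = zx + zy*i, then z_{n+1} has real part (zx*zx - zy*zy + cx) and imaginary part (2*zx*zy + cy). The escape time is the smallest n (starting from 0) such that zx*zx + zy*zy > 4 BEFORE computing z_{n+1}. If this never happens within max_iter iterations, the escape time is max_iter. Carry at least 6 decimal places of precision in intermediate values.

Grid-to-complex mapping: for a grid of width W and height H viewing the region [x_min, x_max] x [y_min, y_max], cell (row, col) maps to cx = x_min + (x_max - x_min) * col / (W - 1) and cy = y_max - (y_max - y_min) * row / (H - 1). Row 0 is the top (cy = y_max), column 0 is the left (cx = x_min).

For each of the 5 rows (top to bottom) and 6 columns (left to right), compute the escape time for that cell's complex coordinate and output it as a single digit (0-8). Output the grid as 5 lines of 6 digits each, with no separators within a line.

(row=0, col=0): c = -2.0000 + 0.4200i → escape time 1
(row=0, col=1): c = -1.7420 + 0.4200i → escape time 3
(row=0, col=2): c = -1.4840 + 0.4200i → escape time 4
(row=0, col=3): c = -1.2260 + 0.4200i → escape time 7
(row=0, col=4): c = -0.9680 + 0.4200i → escape time 6
(row=0, col=5): c = -0.7100 + 0.4200i → escape time 8
(row=1, col=0): c = -2.0000 + 0.2025i → escape time 1
(row=1, col=1): c = -1.7420 + 0.2025i → escape time 4
(row=1, col=2): c = -1.4840 + 0.2025i → escape time 5
(row=1, col=3): c = -1.2260 + 0.2025i → escape time 8
(row=1, col=4): c = -0.9680 + 0.2025i → escape time 8
(row=1, col=5): c = -0.7100 + 0.2025i → escape time 8
(row=2, col=0): c = -2.0000 + -0.0150i → escape time 1
(row=2, col=1): c = -1.7420 + -0.0150i → escape time 8
(row=2, col=2): c = -1.4840 + -0.0150i → escape time 8
(row=2, col=3): c = -1.2260 + -0.0150i → escape time 8
(row=2, col=4): c = -0.9680 + -0.0150i → escape time 8
(row=2, col=5): c = -0.7100 + -0.0150i → escape time 8
(row=3, col=0): c = -2.0000 + -0.2325i → escape time 1
(row=3, col=1): c = -1.7420 + -0.2325i → escape time 4
(row=3, col=2): c = -1.4840 + -0.2325i → escape time 5
(row=3, col=3): c = -1.2260 + -0.2325i → escape time 8
(row=3, col=4): c = -0.9680 + -0.2325i → escape time 8
(row=3, col=5): c = -0.7100 + -0.2325i → escape time 8
(row=4, col=0): c = -2.0000 + -0.4500i → escape time 1
(row=4, col=1): c = -1.7420 + -0.4500i → escape time 3
(row=4, col=2): c = -1.4840 + -0.4500i → escape time 3
(row=4, col=3): c = -1.2260 + -0.4500i → escape time 6
(row=4, col=4): c = -0.9680 + -0.4500i → escape time 5
(row=4, col=5): c = -0.7100 + -0.4500i → escape time 8

Answer: 134768
145888
188888
145888
133658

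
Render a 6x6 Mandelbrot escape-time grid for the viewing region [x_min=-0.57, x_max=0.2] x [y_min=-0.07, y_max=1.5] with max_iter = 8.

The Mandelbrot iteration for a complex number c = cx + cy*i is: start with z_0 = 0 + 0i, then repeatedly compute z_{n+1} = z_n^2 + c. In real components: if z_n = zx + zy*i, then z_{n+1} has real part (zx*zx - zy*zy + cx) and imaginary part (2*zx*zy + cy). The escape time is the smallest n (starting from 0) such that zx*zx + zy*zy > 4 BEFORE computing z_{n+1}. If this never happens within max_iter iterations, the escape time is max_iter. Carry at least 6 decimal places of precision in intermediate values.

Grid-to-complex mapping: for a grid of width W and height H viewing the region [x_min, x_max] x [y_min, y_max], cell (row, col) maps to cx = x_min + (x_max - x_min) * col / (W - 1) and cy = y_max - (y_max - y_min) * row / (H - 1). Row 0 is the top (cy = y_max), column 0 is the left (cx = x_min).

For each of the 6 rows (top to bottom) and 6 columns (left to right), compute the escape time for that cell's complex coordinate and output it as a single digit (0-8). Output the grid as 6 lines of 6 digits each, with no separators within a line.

Answer: 222222
333332
458874
888888
888888
888888

Derivation:
(row=0, col=0): c = -0.5700 + 1.5000i → escape time 2
(row=0, col=1): c = -0.4160 + 1.5000i → escape time 2
(row=0, col=2): c = -0.2620 + 1.5000i → escape time 2
(row=0, col=3): c = -0.1080 + 1.5000i → escape time 2
(row=0, col=4): c = 0.0460 + 1.5000i → escape time 2
(row=0, col=5): c = 0.2000 + 1.5000i → escape time 2
(row=1, col=0): c = -0.5700 + 1.1860i → escape time 3
(row=1, col=1): c = -0.4160 + 1.1860i → escape time 3
(row=1, col=2): c = -0.2620 + 1.1860i → escape time 3
(row=1, col=3): c = -0.1080 + 1.1860i → escape time 3
(row=1, col=4): c = 0.0460 + 1.1860i → escape time 3
(row=1, col=5): c = 0.2000 + 1.1860i → escape time 2
(row=2, col=0): c = -0.5700 + 0.8720i → escape time 4
(row=2, col=1): c = -0.4160 + 0.8720i → escape time 5
(row=2, col=2): c = -0.2620 + 0.8720i → escape time 8
(row=2, col=3): c = -0.1080 + 0.8720i → escape time 8
(row=2, col=4): c = 0.0460 + 0.8720i → escape time 7
(row=2, col=5): c = 0.2000 + 0.8720i → escape time 4
(row=3, col=0): c = -0.5700 + 0.5580i → escape time 8
(row=3, col=1): c = -0.4160 + 0.5580i → escape time 8
(row=3, col=2): c = -0.2620 + 0.5580i → escape time 8
(row=3, col=3): c = -0.1080 + 0.5580i → escape time 8
(row=3, col=4): c = 0.0460 + 0.5580i → escape time 8
(row=3, col=5): c = 0.2000 + 0.5580i → escape time 8
(row=4, col=0): c = -0.5700 + 0.2440i → escape time 8
(row=4, col=1): c = -0.4160 + 0.2440i → escape time 8
(row=4, col=2): c = -0.2620 + 0.2440i → escape time 8
(row=4, col=3): c = -0.1080 + 0.2440i → escape time 8
(row=4, col=4): c = 0.0460 + 0.2440i → escape time 8
(row=4, col=5): c = 0.2000 + 0.2440i → escape time 8
(row=5, col=0): c = -0.5700 + -0.0700i → escape time 8
(row=5, col=1): c = -0.4160 + -0.0700i → escape time 8
(row=5, col=2): c = -0.2620 + -0.0700i → escape time 8
(row=5, col=3): c = -0.1080 + -0.0700i → escape time 8
(row=5, col=4): c = 0.0460 + -0.0700i → escape time 8
(row=5, col=5): c = 0.2000 + -0.0700i → escape time 8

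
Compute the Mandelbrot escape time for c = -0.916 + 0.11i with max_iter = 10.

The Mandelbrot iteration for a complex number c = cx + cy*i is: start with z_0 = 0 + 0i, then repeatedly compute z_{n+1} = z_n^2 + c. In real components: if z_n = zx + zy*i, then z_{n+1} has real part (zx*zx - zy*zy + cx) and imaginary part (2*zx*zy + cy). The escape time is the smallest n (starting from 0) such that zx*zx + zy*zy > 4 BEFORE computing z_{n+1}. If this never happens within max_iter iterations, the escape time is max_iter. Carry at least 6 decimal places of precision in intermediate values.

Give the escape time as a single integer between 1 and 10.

Answer: 10

Derivation:
z_0 = 0 + 0i, c = -0.9160 + 0.1100i
Iter 1: z = -0.9160 + 0.1100i, |z|^2 = 0.8512
Iter 2: z = -0.0890 + -0.0915i, |z|^2 = 0.0163
Iter 3: z = -0.9164 + 0.1263i, |z|^2 = 0.8558
Iter 4: z = -0.0921 + -0.1215i, |z|^2 = 0.0232
Iter 5: z = -0.9223 + 0.1324i, |z|^2 = 0.8681
Iter 6: z = -0.0829 + -0.1342i, |z|^2 = 0.0249
Iter 7: z = -0.9271 + 0.1323i, |z|^2 = 0.8771
Iter 8: z = -0.0739 + -0.1352i, |z|^2 = 0.0238
Iter 9: z = -0.9288 + 0.1300i, |z|^2 = 0.8796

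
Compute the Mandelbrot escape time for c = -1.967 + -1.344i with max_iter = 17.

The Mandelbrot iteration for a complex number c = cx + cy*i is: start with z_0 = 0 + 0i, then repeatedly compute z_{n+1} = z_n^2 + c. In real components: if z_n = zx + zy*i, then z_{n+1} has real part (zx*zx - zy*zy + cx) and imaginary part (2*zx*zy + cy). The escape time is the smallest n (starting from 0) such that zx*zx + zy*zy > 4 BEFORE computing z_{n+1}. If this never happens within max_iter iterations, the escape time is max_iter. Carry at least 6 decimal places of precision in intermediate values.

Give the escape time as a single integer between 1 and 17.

Answer: 1

Derivation:
z_0 = 0 + 0i, c = -1.9670 + -1.3440i
Iter 1: z = -1.9670 + -1.3440i, |z|^2 = 5.6754
Escaped at iteration 1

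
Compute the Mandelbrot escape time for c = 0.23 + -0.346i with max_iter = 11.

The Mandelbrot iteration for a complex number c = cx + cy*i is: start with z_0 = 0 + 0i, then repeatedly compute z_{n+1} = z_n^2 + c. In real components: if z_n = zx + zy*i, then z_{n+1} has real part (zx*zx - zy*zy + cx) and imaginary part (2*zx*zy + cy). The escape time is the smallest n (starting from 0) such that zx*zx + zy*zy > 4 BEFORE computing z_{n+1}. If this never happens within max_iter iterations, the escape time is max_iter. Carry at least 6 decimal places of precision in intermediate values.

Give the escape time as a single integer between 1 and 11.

Answer: 11

Derivation:
z_0 = 0 + 0i, c = 0.2300 + -0.3460i
Iter 1: z = 0.2300 + -0.3460i, |z|^2 = 0.1726
Iter 2: z = 0.1632 + -0.5052i, |z|^2 = 0.2818
Iter 3: z = 0.0014 + -0.5109i, |z|^2 = 0.2610
Iter 4: z = -0.0310 + -0.3475i, |z|^2 = 0.1217
Iter 5: z = 0.1102 + -0.3245i, |z|^2 = 0.1174
Iter 6: z = 0.1369 + -0.4175i, |z|^2 = 0.1931
Iter 7: z = 0.0744 + -0.4603i, |z|^2 = 0.2174
Iter 8: z = 0.0237 + -0.4145i, |z|^2 = 0.1724
Iter 9: z = 0.0588 + -0.3656i, |z|^2 = 0.1371
Iter 10: z = 0.0998 + -0.3890i, |z|^2 = 0.1612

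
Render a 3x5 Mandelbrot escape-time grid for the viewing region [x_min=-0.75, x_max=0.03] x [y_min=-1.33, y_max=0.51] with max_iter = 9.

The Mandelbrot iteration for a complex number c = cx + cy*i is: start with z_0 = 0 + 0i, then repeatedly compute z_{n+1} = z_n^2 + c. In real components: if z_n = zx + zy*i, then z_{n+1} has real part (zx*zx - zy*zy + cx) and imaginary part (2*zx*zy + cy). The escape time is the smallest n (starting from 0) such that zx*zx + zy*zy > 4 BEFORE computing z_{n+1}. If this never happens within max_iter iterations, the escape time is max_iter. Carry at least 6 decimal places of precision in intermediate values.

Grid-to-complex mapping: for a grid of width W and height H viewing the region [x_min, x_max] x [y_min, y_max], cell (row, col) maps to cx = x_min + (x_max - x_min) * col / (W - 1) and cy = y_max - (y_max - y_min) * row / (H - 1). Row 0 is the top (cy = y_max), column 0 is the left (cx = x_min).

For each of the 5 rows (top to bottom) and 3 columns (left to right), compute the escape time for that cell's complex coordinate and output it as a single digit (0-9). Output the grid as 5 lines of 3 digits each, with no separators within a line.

(row=0, col=0): c = -0.7500 + 0.5100i → escape time 6
(row=0, col=1): c = -0.3600 + 0.5100i → escape time 9
(row=0, col=2): c = 0.0300 + 0.5100i → escape time 9
(row=1, col=0): c = -0.7500 + 0.0500i → escape time 9
(row=1, col=1): c = -0.3600 + 0.0500i → escape time 9
(row=1, col=2): c = 0.0300 + 0.0500i → escape time 9
(row=2, col=0): c = -0.7500 + -0.4100i → escape time 8
(row=2, col=1): c = -0.3600 + -0.4100i → escape time 9
(row=2, col=2): c = 0.0300 + -0.4100i → escape time 9
(row=3, col=0): c = -0.7500 + -0.8700i → escape time 4
(row=3, col=1): c = -0.3600 + -0.8700i → escape time 5
(row=3, col=2): c = 0.0300 + -0.8700i → escape time 9
(row=4, col=0): c = -0.7500 + -1.3300i → escape time 2
(row=4, col=1): c = -0.3600 + -1.3300i → escape time 2
(row=4, col=2): c = 0.0300 + -1.3300i → escape time 2

Answer: 699
999
899
459
222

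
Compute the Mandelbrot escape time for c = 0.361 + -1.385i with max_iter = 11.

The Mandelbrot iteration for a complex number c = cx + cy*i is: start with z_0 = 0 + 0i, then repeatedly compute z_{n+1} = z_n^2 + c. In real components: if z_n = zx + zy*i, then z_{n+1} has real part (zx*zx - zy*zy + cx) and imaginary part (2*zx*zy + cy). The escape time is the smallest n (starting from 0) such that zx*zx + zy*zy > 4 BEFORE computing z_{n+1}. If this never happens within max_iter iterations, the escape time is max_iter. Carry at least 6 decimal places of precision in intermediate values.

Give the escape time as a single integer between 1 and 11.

Answer: 2

Derivation:
z_0 = 0 + 0i, c = 0.3610 + -1.3850i
Iter 1: z = 0.3610 + -1.3850i, |z|^2 = 2.0485
Iter 2: z = -1.4269 + -2.3850i, |z|^2 = 7.7241
Escaped at iteration 2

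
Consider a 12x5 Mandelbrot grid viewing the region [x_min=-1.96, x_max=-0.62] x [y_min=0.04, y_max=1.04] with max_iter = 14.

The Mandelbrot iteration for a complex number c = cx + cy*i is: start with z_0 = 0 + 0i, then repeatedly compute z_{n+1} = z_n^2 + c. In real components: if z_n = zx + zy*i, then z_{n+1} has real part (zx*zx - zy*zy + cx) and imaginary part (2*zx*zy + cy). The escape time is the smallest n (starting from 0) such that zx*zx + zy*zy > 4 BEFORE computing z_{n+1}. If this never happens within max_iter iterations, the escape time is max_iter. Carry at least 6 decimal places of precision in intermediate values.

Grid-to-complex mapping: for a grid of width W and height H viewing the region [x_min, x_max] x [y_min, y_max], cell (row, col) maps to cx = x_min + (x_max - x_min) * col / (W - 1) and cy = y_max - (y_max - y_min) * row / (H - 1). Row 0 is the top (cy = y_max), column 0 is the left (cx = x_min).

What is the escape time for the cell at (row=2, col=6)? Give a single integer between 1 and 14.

Answer: 4

Derivation:
z_0 = 0 + 0i, c = -1.2291 + 0.5400i
Iter 1: z = -1.2291 + 0.5400i, |z|^2 = 1.8023
Iter 2: z = -0.0100 + -0.7874i, |z|^2 = 0.6201
Iter 3: z = -1.8490 + 0.5558i, |z|^2 = 3.7278
Iter 4: z = 1.8809 + -1.5153i, |z|^2 = 5.8339
Escaped at iteration 4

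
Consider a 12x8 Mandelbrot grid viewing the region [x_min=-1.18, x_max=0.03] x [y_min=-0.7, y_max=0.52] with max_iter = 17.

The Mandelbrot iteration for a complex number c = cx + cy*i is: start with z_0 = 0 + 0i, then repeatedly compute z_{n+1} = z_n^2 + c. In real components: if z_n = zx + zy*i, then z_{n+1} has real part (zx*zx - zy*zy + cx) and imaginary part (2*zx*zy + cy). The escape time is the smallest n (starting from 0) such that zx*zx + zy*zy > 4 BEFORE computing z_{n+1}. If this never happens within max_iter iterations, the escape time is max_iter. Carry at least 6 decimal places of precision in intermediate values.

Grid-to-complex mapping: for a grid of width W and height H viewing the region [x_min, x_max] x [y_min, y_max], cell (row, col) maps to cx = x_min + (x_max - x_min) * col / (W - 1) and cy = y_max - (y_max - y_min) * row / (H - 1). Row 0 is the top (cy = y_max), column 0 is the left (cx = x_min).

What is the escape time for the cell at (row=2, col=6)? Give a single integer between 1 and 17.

z_0 = 0 + 0i, c = -0.5200 + 0.1714i
Iter 1: z = -0.5200 + 0.1714i, |z|^2 = 0.2998
Iter 2: z = -0.2790 + -0.0069i, |z|^2 = 0.0779
Iter 3: z = -0.4422 + 0.1753i, |z|^2 = 0.2263
Iter 4: z = -0.3552 + 0.0164i, |z|^2 = 0.1264
Iter 5: z = -0.3941 + 0.1598i, |z|^2 = 0.1809
Iter 6: z = -0.3902 + 0.0455i, |z|^2 = 0.1543
Iter 7: z = -0.3698 + 0.1359i, |z|^2 = 0.1552
Iter 8: z = -0.4017 + 0.0709i, |z|^2 = 0.1664
Iter 9: z = -0.3637 + 0.1145i, |z|^2 = 0.1454
Iter 10: z = -0.4009 + 0.0882i, |z|^2 = 0.1685
Iter 11: z = -0.3671 + 0.1007i, |z|^2 = 0.1449
Iter 12: z = -0.3954 + 0.0975i, |z|^2 = 0.1658
Iter 13: z = -0.3732 + 0.0944i, |z|^2 = 0.1482
Iter 14: z = -0.3897 + 0.1010i, |z|^2 = 0.1620
Iter 15: z = -0.3784 + 0.0927i, |z|^2 = 0.1518
Iter 16: z = -0.3854 + 0.1013i, |z|^2 = 0.1588

Answer: 17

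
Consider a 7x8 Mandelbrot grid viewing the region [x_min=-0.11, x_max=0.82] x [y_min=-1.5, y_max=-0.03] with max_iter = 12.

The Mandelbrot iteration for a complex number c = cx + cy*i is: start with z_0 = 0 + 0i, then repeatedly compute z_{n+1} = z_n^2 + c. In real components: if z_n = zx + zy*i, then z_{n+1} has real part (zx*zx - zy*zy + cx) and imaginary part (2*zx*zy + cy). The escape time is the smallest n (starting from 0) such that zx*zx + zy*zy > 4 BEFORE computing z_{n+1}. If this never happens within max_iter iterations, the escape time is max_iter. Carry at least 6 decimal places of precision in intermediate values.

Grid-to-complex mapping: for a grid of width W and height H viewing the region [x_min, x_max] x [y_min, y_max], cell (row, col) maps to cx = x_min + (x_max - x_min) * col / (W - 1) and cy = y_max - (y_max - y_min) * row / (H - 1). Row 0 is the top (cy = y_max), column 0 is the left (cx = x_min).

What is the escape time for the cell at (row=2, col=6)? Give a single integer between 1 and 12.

Answer: 3

Derivation:
z_0 = 0 + 0i, c = 0.8200 + -0.4500i
Iter 1: z = 0.8200 + -0.4500i, |z|^2 = 0.8749
Iter 2: z = 1.2899 + -1.1880i, |z|^2 = 3.0752
Iter 3: z = 1.0725 + -3.5148i, |z|^2 = 13.5041
Escaped at iteration 3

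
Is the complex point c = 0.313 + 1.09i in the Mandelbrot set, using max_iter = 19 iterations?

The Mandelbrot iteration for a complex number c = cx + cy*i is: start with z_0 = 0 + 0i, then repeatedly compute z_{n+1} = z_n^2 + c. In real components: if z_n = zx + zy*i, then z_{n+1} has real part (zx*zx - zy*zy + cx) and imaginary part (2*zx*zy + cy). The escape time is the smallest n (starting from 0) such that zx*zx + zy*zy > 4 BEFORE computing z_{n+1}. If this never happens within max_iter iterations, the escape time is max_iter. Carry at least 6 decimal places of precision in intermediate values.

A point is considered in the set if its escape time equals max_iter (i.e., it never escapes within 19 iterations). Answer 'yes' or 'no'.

Answer: no

Derivation:
z_0 = 0 + 0i, c = 0.3130 + 1.0900i
Iter 1: z = 0.3130 + 1.0900i, |z|^2 = 1.2861
Iter 2: z = -0.7771 + 1.7723i, |z|^2 = 3.7451
Iter 3: z = -2.2243 + -1.6647i, |z|^2 = 7.7185
Escaped at iteration 3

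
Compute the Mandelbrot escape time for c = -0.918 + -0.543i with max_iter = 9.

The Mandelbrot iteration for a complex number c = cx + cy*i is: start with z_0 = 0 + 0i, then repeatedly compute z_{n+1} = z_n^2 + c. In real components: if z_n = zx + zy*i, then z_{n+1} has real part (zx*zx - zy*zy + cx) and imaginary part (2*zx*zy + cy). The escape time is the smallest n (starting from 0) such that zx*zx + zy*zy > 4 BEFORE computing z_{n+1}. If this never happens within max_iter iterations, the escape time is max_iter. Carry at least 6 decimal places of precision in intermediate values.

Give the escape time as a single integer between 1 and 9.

Answer: 5

Derivation:
z_0 = 0 + 0i, c = -0.9180 + -0.5430i
Iter 1: z = -0.9180 + -0.5430i, |z|^2 = 1.1376
Iter 2: z = -0.3701 + 0.4539i, |z|^2 = 0.3431
Iter 3: z = -0.9871 + -0.8790i, |z|^2 = 1.7470
Iter 4: z = -0.7164 + 1.1923i, |z|^2 = 1.9349
Iter 5: z = -1.8265 + -2.2514i, |z|^2 = 8.4047
Escaped at iteration 5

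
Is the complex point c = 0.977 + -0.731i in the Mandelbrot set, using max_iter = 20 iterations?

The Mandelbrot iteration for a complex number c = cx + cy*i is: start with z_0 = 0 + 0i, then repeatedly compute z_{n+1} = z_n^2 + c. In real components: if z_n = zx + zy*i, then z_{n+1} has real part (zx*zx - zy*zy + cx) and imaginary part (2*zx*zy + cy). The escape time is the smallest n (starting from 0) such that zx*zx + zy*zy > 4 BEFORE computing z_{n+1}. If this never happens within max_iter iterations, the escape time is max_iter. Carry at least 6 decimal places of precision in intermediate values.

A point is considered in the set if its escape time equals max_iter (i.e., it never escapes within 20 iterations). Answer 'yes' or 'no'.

Answer: no

Derivation:
z_0 = 0 + 0i, c = 0.9770 + -0.7310i
Iter 1: z = 0.9770 + -0.7310i, |z|^2 = 1.4889
Iter 2: z = 1.3972 + -2.1594i, |z|^2 = 6.6150
Escaped at iteration 2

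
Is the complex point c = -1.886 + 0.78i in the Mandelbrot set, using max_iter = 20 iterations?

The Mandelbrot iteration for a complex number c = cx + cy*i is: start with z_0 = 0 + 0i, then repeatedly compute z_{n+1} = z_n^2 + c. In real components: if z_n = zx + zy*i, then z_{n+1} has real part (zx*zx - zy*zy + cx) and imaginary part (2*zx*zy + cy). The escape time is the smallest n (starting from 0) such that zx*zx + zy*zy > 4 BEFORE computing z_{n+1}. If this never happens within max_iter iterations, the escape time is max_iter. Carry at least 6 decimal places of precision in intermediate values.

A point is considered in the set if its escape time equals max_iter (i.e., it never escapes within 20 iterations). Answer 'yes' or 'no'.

Answer: no

Derivation:
z_0 = 0 + 0i, c = -1.8860 + 0.7800i
Iter 1: z = -1.8860 + 0.7800i, |z|^2 = 4.1654
Escaped at iteration 1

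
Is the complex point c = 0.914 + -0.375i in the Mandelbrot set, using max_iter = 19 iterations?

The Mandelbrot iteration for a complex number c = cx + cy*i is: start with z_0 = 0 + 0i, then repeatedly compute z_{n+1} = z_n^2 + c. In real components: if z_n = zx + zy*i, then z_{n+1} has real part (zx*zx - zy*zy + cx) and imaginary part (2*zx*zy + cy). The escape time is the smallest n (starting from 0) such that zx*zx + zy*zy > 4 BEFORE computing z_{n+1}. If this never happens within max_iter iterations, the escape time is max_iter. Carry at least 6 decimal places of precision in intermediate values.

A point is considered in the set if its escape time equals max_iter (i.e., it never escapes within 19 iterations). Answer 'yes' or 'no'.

Answer: no

Derivation:
z_0 = 0 + 0i, c = 0.9140 + -0.3750i
Iter 1: z = 0.9140 + -0.3750i, |z|^2 = 0.9760
Iter 2: z = 1.6088 + -1.0605i, |z|^2 = 3.7128
Iter 3: z = 2.3775 + -3.7872i, |z|^2 = 19.9953
Escaped at iteration 3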